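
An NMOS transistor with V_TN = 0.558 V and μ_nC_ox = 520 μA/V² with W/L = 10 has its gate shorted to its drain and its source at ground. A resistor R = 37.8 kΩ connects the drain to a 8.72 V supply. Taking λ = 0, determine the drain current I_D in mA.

I_D = 0.208 mA

With gate tied to drain, V_GS = V_DS ≥ V_GS − V_TN, so the device is in saturation.
k_n = μ_nC_ox · (W/L) = 5.2 mA/V².
KCL at the drain: ½ k_n (V_GS − V_TN)² = (V_DD − V_GS)/R.
Let x = V_GS − 0.558. Then 98.3 x² + x − 8.162 = 0, giving x = 0.283 V (positive root), so V_GS = 0.841 V.
I_D = (V_DD − V_GS)/R = (8.72 − 0.841) / 37.8 = 0.208 mA.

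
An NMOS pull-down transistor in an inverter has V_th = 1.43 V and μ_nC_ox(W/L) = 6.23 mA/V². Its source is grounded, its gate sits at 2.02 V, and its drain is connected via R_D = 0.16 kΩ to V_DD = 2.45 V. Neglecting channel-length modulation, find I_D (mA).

I_D = 1.08 mA

V_GS = V_G = 2.02 V, so V_ov = 2.02 − 1.43 = 0.59 V.
Assume saturation: I_D = ½ k_n V_ov² = 0.5 × 6.23 × 0.59² = 1.08 mA, giving V_DS = V_DD − I_D R_D = 2.45 − 1.08 × 0.16 = 2.28 V.
V_DS = 2.28 V ≥ V_ov = 0.59 V, confirming saturation.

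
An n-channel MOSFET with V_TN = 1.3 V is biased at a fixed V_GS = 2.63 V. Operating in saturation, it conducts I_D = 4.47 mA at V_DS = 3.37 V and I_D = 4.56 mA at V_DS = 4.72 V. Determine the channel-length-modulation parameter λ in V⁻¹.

λ = 0.0157 V⁻¹

With V_GS fixed, I_D ∝ (1 + λ V_DS) in saturation, so I_D2/I_D1 = (1 + λ V_DS2)/(1 + λ V_DS1).
4.56/4.47 = 1.02 = (1 + 4.72 λ)/(1 + 3.37 λ).
Solving: λ (I_D1 V_DS2 − I_D2 V_DS1) = I_D2 − I_D1, so λ = (4.56 − 4.47) / (4.47 × 4.72 − 4.56 × 3.37) = 0.09 / 5.73 = 0.0157 V⁻¹.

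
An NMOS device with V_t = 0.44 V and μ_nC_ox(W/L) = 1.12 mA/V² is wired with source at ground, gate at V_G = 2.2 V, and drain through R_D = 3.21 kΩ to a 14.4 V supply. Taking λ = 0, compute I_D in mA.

I_D = 1.73 mA

V_GS = V_G = 2.2 V, so V_ov = 2.2 − 0.44 = 1.76 V.
Assume saturation: I_D = ½ k_n V_ov² = 0.5 × 1.12 × 1.76² = 1.73 mA, giving V_DS = V_DD − I_D R_D = 14.4 − 1.73 × 3.21 = 8.83 V.
V_DS = 8.83 V ≥ V_ov = 1.76 V, confirming saturation.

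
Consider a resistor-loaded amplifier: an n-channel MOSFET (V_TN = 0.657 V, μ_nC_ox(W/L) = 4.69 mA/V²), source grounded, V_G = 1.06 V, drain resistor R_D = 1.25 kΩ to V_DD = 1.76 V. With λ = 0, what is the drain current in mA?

V_GS = V_G = 1.06 V, so V_ov = 1.06 − 0.657 = 0.403 V.
Assume saturation: I_D = ½ k_n V_ov² = 0.5 × 4.69 × 0.403² = 0.381 mA, giving V_DS = V_DD − I_D R_D = 1.76 − 0.381 × 1.25 = 1.28 V.
V_DS = 1.28 V ≥ V_ov = 0.403 V, confirming saturation.

I_D = 0.381 mA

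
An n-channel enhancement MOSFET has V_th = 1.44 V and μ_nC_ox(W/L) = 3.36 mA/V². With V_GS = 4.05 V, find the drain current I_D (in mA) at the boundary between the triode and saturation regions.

At the boundary V_DS = V_ov = V_GS − V_th = 4.05 − 1.44 = 2.61 V.
I_D = ½ k_n V_ov² = 0.5 × 3.36 × 2.61² = 11.4 mA.

I_D = 11.4 mA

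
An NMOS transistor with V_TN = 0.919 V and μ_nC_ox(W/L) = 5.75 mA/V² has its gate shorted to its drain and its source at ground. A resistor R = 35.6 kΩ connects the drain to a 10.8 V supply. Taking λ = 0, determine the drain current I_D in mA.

I_D = 0.269 mA

With gate tied to drain, V_GS = V_DS ≥ V_GS − V_TN, so the device is in saturation.
KCL at the drain: ½ k_n (V_GS − V_TN)² = (V_DD − V_GS)/R.
Let x = V_GS − 0.919. Then 102 x² + x − 9.881 = 0, giving x = 0.306 V (positive root), so V_GS = 1.22 V.
I_D = (V_DD − V_GS)/R = (10.8 − 1.22) / 35.6 = 0.269 mA.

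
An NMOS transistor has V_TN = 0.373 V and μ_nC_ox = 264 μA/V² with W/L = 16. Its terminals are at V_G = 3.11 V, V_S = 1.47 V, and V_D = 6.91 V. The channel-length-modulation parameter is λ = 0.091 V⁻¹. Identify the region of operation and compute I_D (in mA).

Saturation; I_D = 5.07 mA

V_GS = V_G − V_S = 3.11 − 1.47 = 1.64 V; V_DS = V_D − V_S = 6.91 − 1.47 = 5.44 V.
k_n = μ_nC_ox · (W/L) = 4.224 mA/V².
V_ov = V_GS − V_TN = 1.64 − 0.373 = 1.27 V.
Since V_DS = 5.44 V ≥ V_ov = 1.27 V, the device is in saturation.
I_D = ½ k_n V_ov² (1 + λ V_DS) = 0.5 × 4.224 × 1.27² × (1 + 0.091 × 5.44) = 5.07 mA.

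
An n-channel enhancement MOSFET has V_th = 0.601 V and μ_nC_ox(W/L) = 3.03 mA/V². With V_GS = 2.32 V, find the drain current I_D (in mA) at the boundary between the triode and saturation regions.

I_D = 4.48 mA

At the boundary V_DS = V_ov = V_GS − V_th = 2.32 − 0.601 = 1.72 V.
I_D = ½ k_n V_ov² = 0.5 × 3.03 × 1.72² = 4.48 mA.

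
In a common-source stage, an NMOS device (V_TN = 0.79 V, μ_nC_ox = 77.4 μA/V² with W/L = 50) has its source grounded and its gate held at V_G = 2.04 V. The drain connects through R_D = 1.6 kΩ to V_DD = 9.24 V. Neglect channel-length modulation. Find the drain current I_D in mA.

I_D = 3.02 mA

V_GS = V_G = 2.04 V, so V_ov = 2.04 − 0.79 = 1.25 V.
k_n = μ_nC_ox · (W/L) = 3.87 mA/V².
Assume saturation: I_D = ½ k_n V_ov² = 0.5 × 3.87 × 1.25² = 3.02 mA, giving V_DS = V_DD − I_D R_D = 9.24 − 3.02 × 1.6 = 4.4 V.
V_DS = 4.4 V ≥ V_ov = 1.25 V, confirming saturation.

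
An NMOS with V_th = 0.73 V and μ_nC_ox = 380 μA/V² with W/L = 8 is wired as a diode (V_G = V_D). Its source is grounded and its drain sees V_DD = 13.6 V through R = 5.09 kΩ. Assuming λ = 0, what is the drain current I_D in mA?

I_D = 2.29 mA

With gate tied to drain, V_GS = V_DS ≥ V_GS − V_th, so the device is in saturation.
k_n = μ_nC_ox · (W/L) = 3.04 mA/V².
KCL at the drain: ½ k_n (V_GS − V_th)² = (V_DD − V_GS)/R.
Let x = V_GS − 0.73. Then 7.74 x² + x − 12.87 = 0, giving x = 1.23 V (positive root), so V_GS = 1.96 V.
I_D = (V_DD − V_GS)/R = (13.6 − 1.96) / 5.09 = 2.29 mA.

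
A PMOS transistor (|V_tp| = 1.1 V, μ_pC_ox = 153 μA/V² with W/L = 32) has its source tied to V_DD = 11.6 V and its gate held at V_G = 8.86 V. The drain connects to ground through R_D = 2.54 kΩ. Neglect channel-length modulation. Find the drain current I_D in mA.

V_SG = V_DD − V_G = 11.6 − 8.86 = 2.74 V, so V_ov = 2.74 − 1.1 = 1.64 V.
k_p = μ_pC_ox · (W/L) = 4.896 mA/V².
Assume saturation: I_D = ½ k_p V_ov² = 0.5 × 4.896 × 1.64² = 6.58 mA, giving V_SD = V_DD − I_D R_D = 11.6 − 6.58 × 2.54 = -5.12 V.
But -5.12 V < V_ov = 1.64 V, so the device is actually in triode.
In triode I_D = k_p[V_ov V_SD − ½ V_SD²] and I_D = (V_DD − V_SD)/R_D. Equating: 6.22 V_SD² − 21.39 V_SD + 11.6 = 0, giving V_SD = 0.674 V (the root below V_ov).
I_D = (11.6 − 0.674) / 2.54 = 4.3 mA.

I_D = 4.30 mA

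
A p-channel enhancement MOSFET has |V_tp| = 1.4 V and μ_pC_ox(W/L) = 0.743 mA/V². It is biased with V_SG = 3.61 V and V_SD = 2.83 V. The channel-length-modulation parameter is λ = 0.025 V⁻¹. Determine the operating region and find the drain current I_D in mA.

V_ov = V_SG − |V_tp| = 3.61 − 1.4 = 2.21 V.
Since V_SD = 2.83 V ≥ V_ov = 2.21 V, the device is in saturation.
I_D = ½ k_p V_ov² (1 + λ V_SD) = 0.5 × 0.743 × 2.21² × (1 + 0.025 × 2.83) = 1.94 mA.

Saturation; I_D = 1.94 mA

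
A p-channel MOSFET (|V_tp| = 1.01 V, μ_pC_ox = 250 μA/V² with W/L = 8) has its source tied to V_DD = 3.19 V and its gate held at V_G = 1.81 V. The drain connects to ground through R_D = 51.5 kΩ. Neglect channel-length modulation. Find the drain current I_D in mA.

I_D = 0.0601 mA

V_SG = V_DD − V_G = 3.19 − 1.81 = 1.38 V, so V_ov = 1.38 − 1.01 = 0.37 V.
k_p = μ_pC_ox · (W/L) = 2 mA/V².
Assume saturation: I_D = ½ k_p V_ov² = 0.5 × 2 × 0.37² = 0.137 mA, giving V_SD = V_DD − I_D R_D = 3.19 − 0.137 × 51.5 = -3.86 V.
But -3.86 V < V_ov = 0.37 V, so the device is actually in triode.
In triode I_D = k_p[V_ov V_SD − ½ V_SD²] and I_D = (V_DD − V_SD)/R_D. Equating: 51.5 V_SD² − 39.11 V_SD + 3.19 = 0, giving V_SD = 0.0929 V (the root below V_ov).
I_D = (3.19 − 0.0929) / 51.5 = 0.0601 mA.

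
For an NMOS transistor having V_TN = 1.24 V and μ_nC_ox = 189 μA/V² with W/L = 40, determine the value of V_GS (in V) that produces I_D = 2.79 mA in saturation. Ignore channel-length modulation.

k_n = μ_nC_ox · (W/L) = 7.56 mA/V².
In saturation I_D = ½ k_n (V_GS − V_TN)², so V_GS − V_TN = √(2 I_D / k_n) = √(2 × 2.79 / 7.56) = 0.859 V.
V_GS = 1.24 + 0.859 = 2.1 V.

V_GS = 2.10 V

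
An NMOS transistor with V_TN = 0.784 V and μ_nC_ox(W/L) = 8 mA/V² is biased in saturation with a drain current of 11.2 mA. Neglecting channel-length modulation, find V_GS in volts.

In saturation I_D = ½ k_n (V_GS − V_TN)², so V_GS − V_TN = √(2 I_D / k_n) = √(2 × 11.2 / 8) = 1.67 V.
V_GS = 0.784 + 1.67 = 2.46 V.

V_GS = 2.46 V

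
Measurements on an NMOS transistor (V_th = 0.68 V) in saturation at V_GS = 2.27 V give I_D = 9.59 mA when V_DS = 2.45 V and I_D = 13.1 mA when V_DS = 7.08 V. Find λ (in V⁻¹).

λ = 0.0980 V⁻¹

With V_GS fixed, I_D ∝ (1 + λ V_DS) in saturation, so I_D2/I_D1 = (1 + λ V_DS2)/(1 + λ V_DS1).
13.1/9.59 = 1.366 = (1 + 7.08 λ)/(1 + 2.45 λ).
Solving: λ (I_D1 V_DS2 − I_D2 V_DS1) = I_D2 − I_D1, so λ = (13.1 − 9.59) / (9.59 × 7.08 − 13.1 × 2.45) = 3.51 / 35.8 = 0.098 V⁻¹.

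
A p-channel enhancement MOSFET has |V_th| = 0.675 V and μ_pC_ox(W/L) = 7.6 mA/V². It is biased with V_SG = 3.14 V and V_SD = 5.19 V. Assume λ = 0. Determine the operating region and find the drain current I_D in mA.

Saturation; I_D = 23.1 mA

V_ov = V_SG − |V_th| = 3.14 − 0.675 = 2.46 V.
Since V_SD = 5.19 V ≥ V_ov = 2.46 V, the device is in saturation.
I_D = ½ k_p V_ov² = 0.5 × 7.6 × 2.46² = 23.1 mA.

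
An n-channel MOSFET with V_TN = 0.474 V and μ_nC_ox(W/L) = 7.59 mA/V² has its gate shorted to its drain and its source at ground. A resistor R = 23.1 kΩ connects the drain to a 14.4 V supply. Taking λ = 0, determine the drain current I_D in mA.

I_D = 0.586 mA

With gate tied to drain, V_GS = V_DS ≥ V_GS − V_TN, so the device is in saturation.
KCL at the drain: ½ k_n (V_GS − V_TN)² = (V_DD − V_GS)/R.
Let x = V_GS − 0.474. Then 87.7 x² + x − 13.93 = 0, giving x = 0.393 V (positive root), so V_GS = 0.867 V.
I_D = (V_DD − V_GS)/R = (14.4 − 0.867) / 23.1 = 0.586 mA.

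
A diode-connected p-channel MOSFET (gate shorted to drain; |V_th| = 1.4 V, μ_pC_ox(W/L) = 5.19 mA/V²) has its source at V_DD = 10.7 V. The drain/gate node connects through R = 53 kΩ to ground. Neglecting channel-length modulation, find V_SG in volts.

V_SG = 1.66 V

With gate tied to drain, V_SG = V_SD ≥ V_SG − |V_th|, so the device is in saturation.
KCL at the drain: ½ k_p (V_SG − |V_th|)² = (V_DD − V_SG)/R.
Let x = V_SG − 1.4. Then 138 x² + x − 9.3 = 0, giving x = 0.256 V (positive root), so V_SG = 1.66 V.
I_D = (V_DD − V_SG)/R = (10.7 − 1.66) / 53 = 0.171 mA.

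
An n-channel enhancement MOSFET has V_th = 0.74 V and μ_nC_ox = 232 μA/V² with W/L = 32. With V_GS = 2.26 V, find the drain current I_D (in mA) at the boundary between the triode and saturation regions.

At the boundary V_DS = V_ov = V_GS − V_th = 2.26 − 0.74 = 1.52 V.
k_n = μ_nC_ox · (W/L) = 7.424 mA/V².
I_D = ½ k_n V_ov² = 0.5 × 7.424 × 1.52² = 8.58 mA.

I_D = 8.58 mA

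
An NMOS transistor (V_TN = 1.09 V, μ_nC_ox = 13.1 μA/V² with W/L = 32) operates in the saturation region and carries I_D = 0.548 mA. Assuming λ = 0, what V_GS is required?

V_GS = 2.71 V

k_n = μ_nC_ox · (W/L) = 0.4192 mA/V².
In saturation I_D = ½ k_n (V_GS − V_TN)², so V_GS − V_TN = √(2 I_D / k_n) = √(2 × 0.548 / 0.4192) = 1.62 V.
V_GS = 1.09 + 1.62 = 2.71 V.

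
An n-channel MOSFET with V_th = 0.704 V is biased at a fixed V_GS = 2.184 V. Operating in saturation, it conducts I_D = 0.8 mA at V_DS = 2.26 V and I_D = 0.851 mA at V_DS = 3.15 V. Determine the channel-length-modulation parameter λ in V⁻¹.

With V_GS fixed, I_D ∝ (1 + λ V_DS) in saturation, so I_D2/I_D1 = (1 + λ V_DS2)/(1 + λ V_DS1).
0.851/0.8 = 1.064 = (1 + 3.15 λ)/(1 + 2.26 λ).
Solving: λ (I_D1 V_DS2 − I_D2 V_DS1) = I_D2 − I_D1, so λ = (0.851 − 0.8) / (0.8 × 3.15 − 0.851 × 2.26) = 0.051 / 0.597 = 0.0855 V⁻¹.

λ = 0.0855 V⁻¹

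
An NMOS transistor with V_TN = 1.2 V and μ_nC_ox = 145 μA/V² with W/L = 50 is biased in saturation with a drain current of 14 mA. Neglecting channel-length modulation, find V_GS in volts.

k_n = μ_nC_ox · (W/L) = 7.25 mA/V².
In saturation I_D = ½ k_n (V_GS − V_TN)², so V_GS − V_TN = √(2 I_D / k_n) = √(2 × 14 / 7.25) = 1.97 V.
V_GS = 1.2 + 1.97 = 3.17 V.

V_GS = 3.17 V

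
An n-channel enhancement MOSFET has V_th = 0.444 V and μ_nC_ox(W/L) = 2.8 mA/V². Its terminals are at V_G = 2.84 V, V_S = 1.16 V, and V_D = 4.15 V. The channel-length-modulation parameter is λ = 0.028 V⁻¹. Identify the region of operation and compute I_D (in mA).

V_GS = V_G − V_S = 2.84 − 1.16 = 1.68 V; V_DS = V_D − V_S = 4.15 − 1.16 = 2.99 V.
V_ov = V_GS − V_th = 1.68 − 0.444 = 1.24 V.
Since V_DS = 2.99 V ≥ V_ov = 1.24 V, the device is in saturation.
I_D = ½ k_n V_ov² (1 + λ V_DS) = 0.5 × 2.8 × 1.24² × (1 + 0.028 × 2.99) = 2.32 mA.

Saturation; I_D = 2.32 mA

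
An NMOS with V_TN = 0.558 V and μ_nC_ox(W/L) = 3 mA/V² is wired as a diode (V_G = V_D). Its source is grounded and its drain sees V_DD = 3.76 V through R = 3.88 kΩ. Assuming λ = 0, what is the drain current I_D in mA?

I_D = 0.655 mA

With gate tied to drain, V_GS = V_DS ≥ V_GS − V_TN, so the device is in saturation.
KCL at the drain: ½ k_n (V_GS − V_TN)² = (V_DD − V_GS)/R.
Let x = V_GS − 0.558. Then 5.82 x² + x − 3.202 = 0, giving x = 0.661 V (positive root), so V_GS = 1.22 V.
I_D = (V_DD − V_GS)/R = (3.76 − 1.22) / 3.88 = 0.655 mA.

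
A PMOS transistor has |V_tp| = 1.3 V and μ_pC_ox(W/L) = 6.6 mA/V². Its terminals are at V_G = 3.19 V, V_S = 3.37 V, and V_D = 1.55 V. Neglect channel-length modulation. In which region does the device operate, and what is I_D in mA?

V_SG = V_S − V_G = 3.37 − 3.19 = 0.18 V; V_SD = V_S − V_D = 3.37 − 1.55 = 1.82 V.
V_SG = 0.18 V < |V_tp| = 1.3 V, so the transistor is in cutoff.

Cutoff; I_D = 0 mA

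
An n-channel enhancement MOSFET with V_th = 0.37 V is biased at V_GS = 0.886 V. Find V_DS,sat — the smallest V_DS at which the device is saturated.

V_DS,sat = 0.516 V

The boundary between triode and saturation is V_DS = V_GS − V_th = V_ov.
V_ov = 0.886 − 0.37 = 0.516 V.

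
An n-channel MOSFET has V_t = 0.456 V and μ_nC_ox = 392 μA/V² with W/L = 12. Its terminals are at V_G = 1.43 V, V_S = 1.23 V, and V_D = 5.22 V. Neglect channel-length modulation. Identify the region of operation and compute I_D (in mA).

Cutoff; I_D = 0 mA

V_GS = V_G − V_S = 1.43 − 1.23 = 0.2 V; V_DS = V_D − V_S = 5.22 − 1.23 = 3.99 V.
V_GS = 0.2 V < V_t = 0.456 V, so the transistor is in cutoff.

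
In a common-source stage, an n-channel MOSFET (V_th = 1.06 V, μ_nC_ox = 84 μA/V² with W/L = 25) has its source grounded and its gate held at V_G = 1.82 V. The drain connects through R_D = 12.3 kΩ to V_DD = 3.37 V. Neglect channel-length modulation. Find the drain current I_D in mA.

V_GS = V_G = 1.82 V, so V_ov = 1.82 − 1.06 = 0.76 V.
k_n = μ_nC_ox · (W/L) = 2.1 mA/V².
Assume saturation: I_D = ½ k_n V_ov² = 0.5 × 2.1 × 0.76² = 0.606 mA, giving V_DS = V_DD − I_D R_D = 3.37 − 0.606 × 12.3 = -4.09 V.
But -4.09 V < V_ov = 0.76 V, so the device is actually in triode.
In triode I_D = k_n[V_ov V_DS − ½ V_DS²] and I_D = (V_DD − V_DS)/R_D. Equating: 12.9 V_DS² − 20.63 V_DS + 3.37 = 0, giving V_DS = 0.185 V (the root below V_ov).
I_D = (3.37 − 0.185) / 12.3 = 0.259 mA.

I_D = 0.259 mA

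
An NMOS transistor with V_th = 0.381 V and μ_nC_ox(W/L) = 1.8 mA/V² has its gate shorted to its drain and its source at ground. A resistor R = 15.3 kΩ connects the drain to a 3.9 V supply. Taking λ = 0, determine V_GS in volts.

V_GS = 0.852 V

With gate tied to drain, V_GS = V_DS ≥ V_GS − V_th, so the device is in saturation.
KCL at the drain: ½ k_n (V_GS − V_th)² = (V_DD − V_GS)/R.
Let x = V_GS − 0.381. Then 13.8 x² + x − 3.519 = 0, giving x = 0.471 V (positive root), so V_GS = 0.852 V.
I_D = (V_DD − V_GS)/R = (3.9 − 0.852) / 15.3 = 0.199 mA.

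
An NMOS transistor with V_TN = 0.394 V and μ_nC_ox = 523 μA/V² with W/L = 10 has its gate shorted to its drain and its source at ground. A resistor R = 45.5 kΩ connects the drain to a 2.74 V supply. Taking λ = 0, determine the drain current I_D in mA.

I_D = 0.0486 mA

With gate tied to drain, V_GS = V_DS ≥ V_GS − V_TN, so the device is in saturation.
k_n = μ_nC_ox · (W/L) = 5.23 mA/V².
KCL at the drain: ½ k_n (V_GS − V_TN)² = (V_DD − V_GS)/R.
Let x = V_GS − 0.394. Then 119 x² + x − 2.346 = 0, giving x = 0.136 V (positive root), so V_GS = 0.53 V.
I_D = (V_DD − V_GS)/R = (2.74 − 0.53) / 45.5 = 0.0486 mA.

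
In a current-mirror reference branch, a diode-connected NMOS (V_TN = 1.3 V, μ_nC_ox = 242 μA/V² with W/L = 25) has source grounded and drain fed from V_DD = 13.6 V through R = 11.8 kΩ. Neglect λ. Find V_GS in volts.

V_GS = 1.87 V

With gate tied to drain, V_GS = V_DS ≥ V_GS − V_TN, so the device is in saturation.
k_n = μ_nC_ox · (W/L) = 6.05 mA/V².
KCL at the drain: ½ k_n (V_GS − V_TN)² = (V_DD − V_GS)/R.
Let x = V_GS − 1.3. Then 35.7 x² + x − 12.3 = 0, giving x = 0.573 V (positive root), so V_GS = 1.87 V.
I_D = (V_DD − V_GS)/R = (13.6 − 1.87) / 11.8 = 0.994 mA.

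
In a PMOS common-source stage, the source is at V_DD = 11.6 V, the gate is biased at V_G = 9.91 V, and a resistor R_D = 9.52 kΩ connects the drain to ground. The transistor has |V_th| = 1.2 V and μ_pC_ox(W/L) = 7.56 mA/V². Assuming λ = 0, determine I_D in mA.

I_D = 0.908 mA

V_SG = V_DD − V_G = 11.6 − 9.91 = 1.69 V, so V_ov = 1.69 − 1.2 = 0.49 V.
Assume saturation: I_D = ½ k_p V_ov² = 0.5 × 7.56 × 0.49² = 0.908 mA, giving V_SD = V_DD − I_D R_D = 11.6 − 0.908 × 9.52 = 2.96 V.
V_SD = 2.96 V ≥ V_ov = 0.49 V, confirming saturation.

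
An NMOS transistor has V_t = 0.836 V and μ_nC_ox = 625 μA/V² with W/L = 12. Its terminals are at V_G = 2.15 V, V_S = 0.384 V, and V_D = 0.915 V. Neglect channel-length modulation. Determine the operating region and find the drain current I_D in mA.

Triode; I_D = 2.65 mA

V_GS = V_G − V_S = 2.15 − 0.384 = 1.77 V; V_DS = V_D − V_S = 0.915 − 0.384 = 0.531 V.
k_n = μ_nC_ox · (W/L) = 7.5 mA/V².
V_ov = V_GS − V_t = 1.77 − 0.836 = 0.93 V.
Since V_DS = 0.531 V < V_ov = 0.93 V, the device is in the triode region.
I_D = k_n [V_ov · V_DS − ½ V_DS²] = 7.5 × [0.93 × 0.531 − 0.5 × 0.531²] = 2.65 mA.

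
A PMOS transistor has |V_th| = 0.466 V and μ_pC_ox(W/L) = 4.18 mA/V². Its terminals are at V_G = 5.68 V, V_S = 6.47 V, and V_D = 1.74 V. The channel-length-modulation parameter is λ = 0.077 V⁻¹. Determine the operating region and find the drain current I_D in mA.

V_SG = V_S − V_G = 6.47 − 5.68 = 0.79 V; V_SD = V_S − V_D = 6.47 − 1.74 = 4.73 V.
V_ov = V_SG − |V_th| = 0.79 − 0.466 = 0.324 V.
Since V_SD = 4.73 V ≥ V_ov = 0.324 V, the device is in saturation.
I_D = ½ k_p V_ov² (1 + λ V_SD) = 0.5 × 4.18 × 0.324² × (1 + 0.077 × 4.73) = 0.299 mA.

Saturation; I_D = 0.299 mA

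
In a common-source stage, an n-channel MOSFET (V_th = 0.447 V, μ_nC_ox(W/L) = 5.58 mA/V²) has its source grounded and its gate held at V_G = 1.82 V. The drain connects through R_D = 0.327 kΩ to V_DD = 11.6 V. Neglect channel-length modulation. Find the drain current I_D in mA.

V_GS = V_G = 1.82 V, so V_ov = 1.82 − 0.447 = 1.37 V.
Assume saturation: I_D = ½ k_n V_ov² = 0.5 × 5.58 × 1.37² = 5.26 mA, giving V_DS = V_DD − I_D R_D = 11.6 − 5.26 × 0.327 = 9.88 V.
V_DS = 9.88 V ≥ V_ov = 1.37 V, confirming saturation.

I_D = 5.26 mA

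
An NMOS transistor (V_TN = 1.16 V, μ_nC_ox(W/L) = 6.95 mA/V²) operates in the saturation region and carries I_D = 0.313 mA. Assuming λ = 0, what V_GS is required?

V_GS = 1.46 V

In saturation I_D = ½ k_n (V_GS − V_TN)², so V_GS − V_TN = √(2 I_D / k_n) = √(2 × 0.313 / 6.95) = 0.3 V.
V_GS = 1.16 + 0.3 = 1.46 V.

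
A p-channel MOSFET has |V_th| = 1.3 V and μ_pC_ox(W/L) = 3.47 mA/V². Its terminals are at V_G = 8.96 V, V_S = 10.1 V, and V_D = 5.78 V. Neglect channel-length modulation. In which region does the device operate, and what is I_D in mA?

Cutoff; I_D = 0 mA

V_SG = V_S − V_G = 10.1 − 8.96 = 1.14 V; V_SD = V_S − V_D = 10.1 − 5.78 = 4.32 V.
V_SG = 1.14 V < |V_th| = 1.3 V, so the transistor is in cutoff.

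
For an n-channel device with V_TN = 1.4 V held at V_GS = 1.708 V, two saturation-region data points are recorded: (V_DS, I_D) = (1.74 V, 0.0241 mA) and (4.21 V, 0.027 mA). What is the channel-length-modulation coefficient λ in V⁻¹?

λ = 0.0532 V⁻¹

With V_GS fixed, I_D ∝ (1 + λ V_DS) in saturation, so I_D2/I_D1 = (1 + λ V_DS2)/(1 + λ V_DS1).
0.027/0.0241 = 1.12 = (1 + 4.21 λ)/(1 + 1.74 λ).
Solving: λ (I_D1 V_DS2 − I_D2 V_DS1) = I_D2 − I_D1, so λ = (0.027 − 0.0241) / (0.0241 × 4.21 − 0.027 × 1.74) = 0.0029 / 0.0545 = 0.0532 V⁻¹.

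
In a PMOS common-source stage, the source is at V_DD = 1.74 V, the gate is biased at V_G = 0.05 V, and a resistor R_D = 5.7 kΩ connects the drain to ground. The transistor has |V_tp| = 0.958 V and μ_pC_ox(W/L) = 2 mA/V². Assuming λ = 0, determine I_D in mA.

V_SG = V_DD − V_G = 1.74 − 0.05 = 1.69 V, so V_ov = 1.69 − 0.958 = 0.732 V.
Assume saturation: I_D = ½ k_p V_ov² = 0.5 × 2 × 0.732² = 0.536 mA, giving V_SD = V_DD − I_D R_D = 1.74 − 0.536 × 5.7 = -1.31 V.
But -1.31 V < V_ov = 0.732 V, so the device is actually in triode.
In triode I_D = k_p[V_ov V_SD − ½ V_SD²] and I_D = (V_DD − V_SD)/R_D. Equating: 5.7 V_SD² − 9.345 V_SD + 1.74 = 0, giving V_SD = 0.214 V (the root below V_ov).
I_D = (1.74 − 0.214) / 5.7 = 0.268 mA.

I_D = 0.268 mA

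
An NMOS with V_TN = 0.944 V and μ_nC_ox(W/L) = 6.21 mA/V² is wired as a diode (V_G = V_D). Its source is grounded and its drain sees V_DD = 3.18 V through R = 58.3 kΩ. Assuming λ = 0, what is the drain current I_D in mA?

With gate tied to drain, V_GS = V_DS ≥ V_GS − V_TN, so the device is in saturation.
KCL at the drain: ½ k_n (V_GS − V_TN)² = (V_DD − V_GS)/R.
Let x = V_GS − 0.944. Then 181 x² + x − 2.236 = 0, giving x = 0.108 V (positive root), so V_GS = 1.05 V.
I_D = (V_DD − V_GS)/R = (3.18 − 1.05) / 58.3 = 0.0365 mA.

I_D = 0.0365 mA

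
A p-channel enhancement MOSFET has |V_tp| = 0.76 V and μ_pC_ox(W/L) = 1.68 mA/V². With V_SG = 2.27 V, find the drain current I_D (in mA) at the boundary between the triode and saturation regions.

At the boundary V_SD = V_ov = V_SG − |V_tp| = 2.27 − 0.76 = 1.51 V.
I_D = ½ k_p V_ov² = 0.5 × 1.68 × 1.51² = 1.92 mA.

I_D = 1.92 mA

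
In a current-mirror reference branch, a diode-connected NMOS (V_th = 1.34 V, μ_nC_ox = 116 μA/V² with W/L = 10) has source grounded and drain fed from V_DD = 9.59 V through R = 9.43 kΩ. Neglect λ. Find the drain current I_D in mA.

I_D = 0.754 mA

With gate tied to drain, V_GS = V_DS ≥ V_GS − V_th, so the device is in saturation.
k_n = μ_nC_ox · (W/L) = 1.16 mA/V².
KCL at the drain: ½ k_n (V_GS − V_th)² = (V_DD − V_GS)/R.
Let x = V_GS − 1.34. Then 5.47 x² + x − 8.25 = 0, giving x = 1.14 V (positive root), so V_GS = 2.48 V.
I_D = (V_DD − V_GS)/R = (9.59 − 2.48) / 9.43 = 0.754 mA.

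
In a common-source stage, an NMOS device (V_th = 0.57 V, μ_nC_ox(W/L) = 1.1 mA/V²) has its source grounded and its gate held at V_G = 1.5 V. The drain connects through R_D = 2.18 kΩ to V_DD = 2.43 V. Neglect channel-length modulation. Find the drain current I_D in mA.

I_D = 0.476 mA

V_GS = V_G = 1.5 V, so V_ov = 1.5 − 0.57 = 0.93 V.
Assume saturation: I_D = ½ k_n V_ov² = 0.5 × 1.1 × 0.93² = 0.476 mA, giving V_DS = V_DD − I_D R_D = 2.43 − 0.476 × 2.18 = 1.39 V.
V_DS = 1.39 V ≥ V_ov = 0.93 V, confirming saturation.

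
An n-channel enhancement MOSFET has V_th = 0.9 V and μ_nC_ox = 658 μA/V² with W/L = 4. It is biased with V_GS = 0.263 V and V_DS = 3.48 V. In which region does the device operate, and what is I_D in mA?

V_GS = 0.263 V < V_th = 0.9 V, so the transistor is in cutoff.

Cutoff; I_D = 0 mA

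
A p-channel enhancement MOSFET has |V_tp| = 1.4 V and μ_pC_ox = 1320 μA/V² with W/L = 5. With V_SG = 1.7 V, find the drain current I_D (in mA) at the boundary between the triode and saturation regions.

At the boundary V_SD = V_ov = V_SG − |V_tp| = 1.7 − 1.4 = 0.3 V.
k_p = μ_pC_ox · (W/L) = 6.6 mA/V².
I_D = ½ k_p V_ov² = 0.5 × 6.6 × 0.3² = 0.297 mA.

I_D = 0.297 mA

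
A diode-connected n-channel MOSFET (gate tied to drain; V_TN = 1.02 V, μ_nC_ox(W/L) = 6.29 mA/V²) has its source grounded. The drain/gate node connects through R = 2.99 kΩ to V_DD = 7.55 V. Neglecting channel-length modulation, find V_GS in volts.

With gate tied to drain, V_GS = V_DS ≥ V_GS − V_TN, so the device is in saturation.
KCL at the drain: ½ k_n (V_GS − V_TN)² = (V_DD − V_GS)/R.
Let x = V_GS − 1.02. Then 9.4 x² + x − 6.53 = 0, giving x = 0.782 V (positive root), so V_GS = 1.8 V.
I_D = (V_DD − V_GS)/R = (7.55 − 1.8) / 2.99 = 1.92 mA.

V_GS = 1.80 V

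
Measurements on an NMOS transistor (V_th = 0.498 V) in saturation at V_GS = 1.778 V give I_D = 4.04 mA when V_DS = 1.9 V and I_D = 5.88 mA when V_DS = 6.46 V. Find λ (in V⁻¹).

λ = 0.123 V⁻¹

With V_GS fixed, I_D ∝ (1 + λ V_DS) in saturation, so I_D2/I_D1 = (1 + λ V_DS2)/(1 + λ V_DS1).
5.88/4.04 = 1.455 = (1 + 6.46 λ)/(1 + 1.9 λ).
Solving: λ (I_D1 V_DS2 − I_D2 V_DS1) = I_D2 − I_D1, so λ = (5.88 − 4.04) / (4.04 × 6.46 − 5.88 × 1.9) = 1.84 / 14.9 = 0.123 V⁻¹.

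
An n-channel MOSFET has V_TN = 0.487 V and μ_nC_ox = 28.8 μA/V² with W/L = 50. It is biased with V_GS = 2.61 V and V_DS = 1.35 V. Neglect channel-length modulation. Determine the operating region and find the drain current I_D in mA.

k_n = μ_nC_ox · (W/L) = 1.44 mA/V².
V_ov = V_GS − V_TN = 2.61 − 0.487 = 2.12 V.
Since V_DS = 1.35 V < V_ov = 2.12 V, the device is in the triode region.
I_D = k_n [V_ov · V_DS − ½ V_DS²] = 1.44 × [2.12 × 1.35 − 0.5 × 1.35²] = 2.81 mA.

Triode; I_D = 2.81 mA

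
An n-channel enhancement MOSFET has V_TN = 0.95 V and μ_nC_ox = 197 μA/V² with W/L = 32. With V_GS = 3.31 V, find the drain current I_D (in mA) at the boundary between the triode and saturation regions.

I_D = 17.6 mA

At the boundary V_DS = V_ov = V_GS − V_TN = 3.31 − 0.95 = 2.36 V.
k_n = μ_nC_ox · (W/L) = 6.304 mA/V².
I_D = ½ k_n V_ov² = 0.5 × 6.304 × 2.36² = 17.6 mA.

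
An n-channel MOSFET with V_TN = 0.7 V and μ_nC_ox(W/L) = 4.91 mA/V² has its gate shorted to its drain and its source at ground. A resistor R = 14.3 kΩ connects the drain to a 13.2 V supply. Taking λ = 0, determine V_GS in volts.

With gate tied to drain, V_GS = V_DS ≥ V_GS − V_TN, so the device is in saturation.
KCL at the drain: ½ k_n (V_GS − V_TN)² = (V_DD − V_GS)/R.
Let x = V_GS − 0.7. Then 35.1 x² + x − 12.5 = 0, giving x = 0.583 V (positive root), so V_GS = 1.28 V.
I_D = (V_DD − V_GS)/R = (13.2 − 1.28) / 14.3 = 0.833 mA.

V_GS = 1.28 V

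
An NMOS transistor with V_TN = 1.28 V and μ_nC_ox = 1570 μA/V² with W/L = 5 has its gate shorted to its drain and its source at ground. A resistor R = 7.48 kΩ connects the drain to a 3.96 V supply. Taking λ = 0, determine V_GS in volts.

V_GS = 1.57 V

With gate tied to drain, V_GS = V_DS ≥ V_GS − V_TN, so the device is in saturation.
k_n = μ_nC_ox · (W/L) = 7.85 mA/V².
KCL at the drain: ½ k_n (V_GS − V_TN)² = (V_DD − V_GS)/R.
Let x = V_GS − 1.28. Then 29.4 x² + x − 2.68 = 0, giving x = 0.286 V (positive root), so V_GS = 1.57 V.
I_D = (V_DD − V_GS)/R = (3.96 − 1.57) / 7.48 = 0.32 mA.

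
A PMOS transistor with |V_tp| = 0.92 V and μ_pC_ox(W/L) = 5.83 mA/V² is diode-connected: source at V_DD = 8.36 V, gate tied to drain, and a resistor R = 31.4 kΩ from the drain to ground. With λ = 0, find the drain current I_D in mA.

I_D = 0.228 mA

With gate tied to drain, V_SG = V_SD ≥ V_SG − |V_tp|, so the device is in saturation.
KCL at the drain: ½ k_p (V_SG − |V_tp|)² = (V_DD − V_SG)/R.
Let x = V_SG − 0.92. Then 91.5 x² + x − 7.44 = 0, giving x = 0.28 V (positive root), so V_SG = 1.2 V.
I_D = (V_DD − V_SG)/R = (8.36 − 1.2) / 31.4 = 0.228 mA.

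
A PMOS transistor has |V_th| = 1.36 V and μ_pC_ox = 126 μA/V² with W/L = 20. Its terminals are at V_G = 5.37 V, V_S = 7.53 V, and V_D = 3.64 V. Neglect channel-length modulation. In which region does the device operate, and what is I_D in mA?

V_SG = V_S − V_G = 7.53 − 5.37 = 2.16 V; V_SD = V_S − V_D = 7.53 − 3.64 = 3.89 V.
k_p = μ_pC_ox · (W/L) = 2.52 mA/V².
V_ov = V_SG − |V_th| = 2.16 − 1.36 = 0.8 V.
Since V_SD = 3.89 V ≥ V_ov = 0.8 V, the device is in saturation.
I_D = ½ k_p V_ov² = 0.5 × 2.52 × 0.8² = 0.806 mA.

Saturation; I_D = 0.806 mA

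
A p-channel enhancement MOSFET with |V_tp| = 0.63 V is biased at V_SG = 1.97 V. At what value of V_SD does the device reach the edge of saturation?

The boundary between triode and saturation is V_SD = V_SG − |V_tp| = V_ov.
V_ov = 1.97 − 0.63 = 1.34 V.

V_SD,sat = 1.34 V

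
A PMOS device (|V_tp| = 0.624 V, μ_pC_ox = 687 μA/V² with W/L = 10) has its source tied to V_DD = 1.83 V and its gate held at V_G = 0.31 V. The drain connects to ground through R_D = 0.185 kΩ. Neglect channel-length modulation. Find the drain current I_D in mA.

V_SG = V_DD − V_G = 1.83 − 0.31 = 1.52 V, so V_ov = 1.52 − 0.624 = 0.896 V.
k_p = μ_pC_ox · (W/L) = 6.87 mA/V².
Assume saturation: I_D = ½ k_p V_ov² = 0.5 × 6.87 × 0.896² = 2.76 mA, giving V_SD = V_DD − I_D R_D = 1.83 − 2.76 × 0.185 = 1.32 V.
V_SD = 1.32 V ≥ V_ov = 0.896 V, confirming saturation.

I_D = 2.76 mA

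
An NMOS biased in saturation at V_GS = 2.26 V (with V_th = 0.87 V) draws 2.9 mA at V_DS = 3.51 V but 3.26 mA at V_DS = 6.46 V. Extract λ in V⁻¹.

With V_GS fixed, I_D ∝ (1 + λ V_DS) in saturation, so I_D2/I_D1 = (1 + λ V_DS2)/(1 + λ V_DS1).
3.26/2.9 = 1.124 = (1 + 6.46 λ)/(1 + 3.51 λ).
Solving: λ (I_D1 V_DS2 − I_D2 V_DS1) = I_D2 − I_D1, so λ = (3.26 − 2.9) / (2.9 × 6.46 − 3.26 × 3.51) = 0.36 / 7.29 = 0.0494 V⁻¹.

λ = 0.0494 V⁻¹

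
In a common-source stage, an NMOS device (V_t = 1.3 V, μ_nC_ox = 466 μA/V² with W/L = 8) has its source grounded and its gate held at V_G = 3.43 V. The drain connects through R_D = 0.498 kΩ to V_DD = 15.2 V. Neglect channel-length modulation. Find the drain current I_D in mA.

I_D = 8.46 mA

V_GS = V_G = 3.43 V, so V_ov = 3.43 − 1.3 = 2.13 V.
k_n = μ_nC_ox · (W/L) = 3.728 mA/V².
Assume saturation: I_D = ½ k_n V_ov² = 0.5 × 3.728 × 2.13² = 8.46 mA, giving V_DS = V_DD − I_D R_D = 15.2 − 8.46 × 0.498 = 11 V.
V_DS = 11 V ≥ V_ov = 2.13 V, confirming saturation.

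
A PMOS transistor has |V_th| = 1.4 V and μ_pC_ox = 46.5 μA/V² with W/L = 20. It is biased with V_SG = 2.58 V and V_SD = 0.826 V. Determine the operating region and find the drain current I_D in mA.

Triode; I_D = 0.589 mA

k_p = μ_pC_ox · (W/L) = 0.93 mA/V².
V_ov = V_SG − |V_th| = 2.58 − 1.4 = 1.18 V.
Since V_SD = 0.826 V < V_ov = 1.18 V, the device is in the triode region.
I_D = k_p [V_ov · V_SD − ½ V_SD²] = 0.93 × [1.18 × 0.826 − 0.5 × 0.826²] = 0.589 mA.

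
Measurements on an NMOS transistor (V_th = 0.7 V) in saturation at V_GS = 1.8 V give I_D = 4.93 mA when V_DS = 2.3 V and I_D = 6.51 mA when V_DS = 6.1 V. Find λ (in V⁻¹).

With V_GS fixed, I_D ∝ (1 + λ V_DS) in saturation, so I_D2/I_D1 = (1 + λ V_DS2)/(1 + λ V_DS1).
6.51/4.93 = 1.32 = (1 + 6.1 λ)/(1 + 2.3 λ).
Solving: λ (I_D1 V_DS2 − I_D2 V_DS1) = I_D2 − I_D1, so λ = (6.51 − 4.93) / (4.93 × 6.1 − 6.51 × 2.3) = 1.58 / 15.1 = 0.105 V⁻¹.

λ = 0.105 V⁻¹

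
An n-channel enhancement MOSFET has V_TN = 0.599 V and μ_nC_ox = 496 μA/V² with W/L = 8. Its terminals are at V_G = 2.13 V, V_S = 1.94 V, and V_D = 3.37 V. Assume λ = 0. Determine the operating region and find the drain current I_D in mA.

Cutoff; I_D = 0 mA

V_GS = V_G − V_S = 2.13 − 1.94 = 0.19 V; V_DS = V_D − V_S = 3.37 − 1.94 = 1.43 V.
V_GS = 0.19 V < V_TN = 0.599 V, so the transistor is in cutoff.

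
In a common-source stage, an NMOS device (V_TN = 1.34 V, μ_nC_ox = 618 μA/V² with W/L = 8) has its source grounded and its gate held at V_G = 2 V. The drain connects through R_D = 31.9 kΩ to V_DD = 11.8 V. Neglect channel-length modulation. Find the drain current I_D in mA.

I_D = 0.366 mA

V_GS = V_G = 2 V, so V_ov = 2 − 1.34 = 0.66 V.
k_n = μ_nC_ox · (W/L) = 4.944 mA/V².
Assume saturation: I_D = ½ k_n V_ov² = 0.5 × 4.944 × 0.66² = 1.08 mA, giving V_DS = V_DD − I_D R_D = 11.8 − 1.08 × 31.9 = -22.6 V.
But -22.6 V < V_ov = 0.66 V, so the device is actually in triode.
In triode I_D = k_n[V_ov V_DS − ½ V_DS²] and I_D = (V_DD − V_DS)/R_D. Equating: 78.9 V_DS² − 105.1 V_DS + 11.8 = 0, giving V_DS = 0.124 V (the root below V_ov).
I_D = (11.8 − 0.124) / 31.9 = 0.366 mA.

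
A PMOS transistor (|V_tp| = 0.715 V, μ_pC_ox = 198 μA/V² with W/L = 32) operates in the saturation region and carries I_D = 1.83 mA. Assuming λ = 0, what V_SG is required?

k_p = μ_pC_ox · (W/L) = 6.336 mA/V².
In saturation I_D = ½ k_p (V_SG − |V_tp|)², so V_SG − |V_tp| = √(2 I_D / k_p) = √(2 × 1.83 / 6.336) = 0.76 V.
V_SG = 0.715 + 0.76 = 1.48 V.

V_SG = 1.48 V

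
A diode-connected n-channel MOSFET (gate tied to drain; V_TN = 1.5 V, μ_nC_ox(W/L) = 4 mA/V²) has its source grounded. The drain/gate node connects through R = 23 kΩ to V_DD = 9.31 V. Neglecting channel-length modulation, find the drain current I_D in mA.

With gate tied to drain, V_GS = V_DS ≥ V_GS − V_TN, so the device is in saturation.
KCL at the drain: ½ k_n (V_GS − V_TN)² = (V_DD − V_GS)/R.
Let x = V_GS − 1.5. Then 46 x² + x − 7.81 = 0, giving x = 0.401 V (positive root), so V_GS = 1.9 V.
I_D = (V_DD − V_GS)/R = (9.31 − 1.9) / 23 = 0.322 mA.

I_D = 0.322 mA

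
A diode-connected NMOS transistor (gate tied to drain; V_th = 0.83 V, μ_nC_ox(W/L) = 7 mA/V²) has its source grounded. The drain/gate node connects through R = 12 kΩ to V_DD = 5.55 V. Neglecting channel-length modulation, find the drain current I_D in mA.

I_D = 0.366 mA

With gate tied to drain, V_GS = V_DS ≥ V_GS − V_th, so the device is in saturation.
KCL at the drain: ½ k_n (V_GS − V_th)² = (V_DD − V_GS)/R.
Let x = V_GS − 0.83. Then 42 x² + x − 4.72 = 0, giving x = 0.324 V (positive root), so V_GS = 1.15 V.
I_D = (V_DD − V_GS)/R = (5.55 − 1.15) / 12 = 0.366 mA.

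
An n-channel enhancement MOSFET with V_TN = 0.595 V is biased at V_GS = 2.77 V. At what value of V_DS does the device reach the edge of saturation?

V_DS,sat = 2.17 V

The boundary between triode and saturation is V_DS = V_GS − V_TN = V_ov.
V_ov = 2.77 − 0.595 = 2.17 V.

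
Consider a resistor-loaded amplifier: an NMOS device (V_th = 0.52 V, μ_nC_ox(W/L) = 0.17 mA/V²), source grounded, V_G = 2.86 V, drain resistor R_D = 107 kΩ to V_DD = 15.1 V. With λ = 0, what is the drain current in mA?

V_GS = V_G = 2.86 V, so V_ov = 2.86 − 0.52 = 2.34 V.
Assume saturation: I_D = ½ k_n V_ov² = 0.5 × 0.17 × 2.34² = 0.465 mA, giving V_DS = V_DD − I_D R_D = 15.1 − 0.465 × 107 = -34.7 V.
But -34.7 V < V_ov = 2.34 V, so the device is actually in triode.
In triode I_D = k_n[V_ov V_DS − ½ V_DS²] and I_D = (V_DD − V_DS)/R_D. Equating: 9.1 V_DS² − 43.56 V_DS + 15.1 = 0, giving V_DS = 0.376 V (the root below V_ov).
I_D = (15.1 − 0.376) / 107 = 0.138 mA.

I_D = 0.138 mA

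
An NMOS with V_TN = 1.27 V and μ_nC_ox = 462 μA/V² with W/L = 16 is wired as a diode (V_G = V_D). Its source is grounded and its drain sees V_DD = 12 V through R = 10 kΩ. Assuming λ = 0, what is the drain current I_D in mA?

I_D = 1.02 mA

With gate tied to drain, V_GS = V_DS ≥ V_GS − V_TN, so the device is in saturation.
k_n = μ_nC_ox · (W/L) = 7.392 mA/V².
KCL at the drain: ½ k_n (V_GS − V_TN)² = (V_DD − V_GS)/R.
Let x = V_GS − 1.27. Then 37 x² + x − 10.73 = 0, giving x = 0.525 V (positive root), so V_GS = 1.8 V.
I_D = (V_DD − V_GS)/R = (12 − 1.8) / 10 = 1.02 mA.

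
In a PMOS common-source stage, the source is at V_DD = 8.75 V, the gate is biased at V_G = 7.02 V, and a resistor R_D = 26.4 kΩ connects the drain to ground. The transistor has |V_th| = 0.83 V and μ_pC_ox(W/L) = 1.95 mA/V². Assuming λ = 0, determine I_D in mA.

V_SG = V_DD − V_G = 8.75 − 7.02 = 1.73 V, so V_ov = 1.73 − 0.83 = 0.9 V.
Assume saturation: I_D = ½ k_p V_ov² = 0.5 × 1.95 × 0.9² = 0.79 mA, giving V_SD = V_DD − I_D R_D = 8.75 − 0.79 × 26.4 = -12.1 V.
But -12.1 V < V_ov = 0.9 V, so the device is actually in triode.
In triode I_D = k_p[V_ov V_SD − ½ V_SD²] and I_D = (V_DD − V_SD)/R_D. Equating: 25.7 V_SD² − 47.33 V_SD + 8.75 = 0, giving V_SD = 0.209 V (the root below V_ov).
I_D = (8.75 − 0.209) / 26.4 = 0.324 mA.

I_D = 0.324 mA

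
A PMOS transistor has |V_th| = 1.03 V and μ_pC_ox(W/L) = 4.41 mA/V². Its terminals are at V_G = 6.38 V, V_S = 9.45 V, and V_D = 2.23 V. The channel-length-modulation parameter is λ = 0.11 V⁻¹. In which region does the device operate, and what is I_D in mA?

V_SG = V_S − V_G = 9.45 − 6.38 = 3.07 V; V_SD = V_S − V_D = 9.45 − 2.23 = 7.22 V.
V_ov = V_SG − |V_th| = 3.07 − 1.03 = 2.04 V.
Since V_SD = 7.22 V ≥ V_ov = 2.04 V, the device is in saturation.
I_D = ½ k_p V_ov² (1 + λ V_SD) = 0.5 × 4.41 × 2.04² × (1 + 0.11 × 7.22) = 16.5 mA.

Saturation; I_D = 16.5 mA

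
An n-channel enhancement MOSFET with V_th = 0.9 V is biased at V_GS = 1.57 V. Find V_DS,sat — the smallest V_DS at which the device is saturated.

The boundary between triode and saturation is V_DS = V_GS − V_th = V_ov.
V_ov = 1.57 − 0.9 = 0.67 V.

V_DS,sat = 0.670 V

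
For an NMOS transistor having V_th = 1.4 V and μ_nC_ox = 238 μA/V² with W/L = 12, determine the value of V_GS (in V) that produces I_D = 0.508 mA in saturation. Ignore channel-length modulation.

V_GS = 2.00 V

k_n = μ_nC_ox · (W/L) = 2.856 mA/V².
In saturation I_D = ½ k_n (V_GS − V_th)², so V_GS − V_th = √(2 I_D / k_n) = √(2 × 0.508 / 2.856) = 0.596 V.
V_GS = 1.4 + 0.596 = 2 V.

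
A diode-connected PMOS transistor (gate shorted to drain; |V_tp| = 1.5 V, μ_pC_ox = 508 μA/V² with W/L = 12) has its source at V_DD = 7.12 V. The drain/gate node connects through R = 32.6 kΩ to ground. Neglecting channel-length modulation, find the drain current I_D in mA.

I_D = 0.165 mA

With gate tied to drain, V_SG = V_SD ≥ V_SG − |V_tp|, so the device is in saturation.
k_p = μ_pC_ox · (W/L) = 6.096 mA/V².
KCL at the drain: ½ k_p (V_SG − |V_tp|)² = (V_DD − V_SG)/R.
Let x = V_SG − 1.5. Then 99.4 x² + x − 5.62 = 0, giving x = 0.233 V (positive root), so V_SG = 1.73 V.
I_D = (V_DD − V_SG)/R = (7.12 − 1.73) / 32.6 = 0.165 mA.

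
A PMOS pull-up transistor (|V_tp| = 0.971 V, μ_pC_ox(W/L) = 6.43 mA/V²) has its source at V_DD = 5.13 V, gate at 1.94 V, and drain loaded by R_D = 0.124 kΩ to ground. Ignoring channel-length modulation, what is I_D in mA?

I_D = 15.8 mA

V_SG = V_DD − V_G = 5.13 − 1.94 = 3.19 V, so V_ov = 3.19 − 0.971 = 2.22 V.
Assume saturation: I_D = ½ k_p V_ov² = 0.5 × 6.43 × 2.22² = 15.8 mA, giving V_SD = V_DD − I_D R_D = 5.13 − 15.8 × 0.124 = 3.17 V.
V_SD = 3.17 V ≥ V_ov = 2.22 V, confirming saturation.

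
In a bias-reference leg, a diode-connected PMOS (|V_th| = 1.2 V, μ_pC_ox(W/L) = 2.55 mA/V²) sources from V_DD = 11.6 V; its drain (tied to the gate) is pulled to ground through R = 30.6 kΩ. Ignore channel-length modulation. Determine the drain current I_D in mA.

I_D = 0.323 mA

With gate tied to drain, V_SG = V_SD ≥ V_SG − |V_th|, so the device is in saturation.
KCL at the drain: ½ k_p (V_SG − |V_th|)² = (V_DD − V_SG)/R.
Let x = V_SG − 1.2. Then 39 x² + x − 10.4 = 0, giving x = 0.504 V (positive root), so V_SG = 1.7 V.
I_D = (V_DD − V_SG)/R = (11.6 − 1.7) / 30.6 = 0.323 mA.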